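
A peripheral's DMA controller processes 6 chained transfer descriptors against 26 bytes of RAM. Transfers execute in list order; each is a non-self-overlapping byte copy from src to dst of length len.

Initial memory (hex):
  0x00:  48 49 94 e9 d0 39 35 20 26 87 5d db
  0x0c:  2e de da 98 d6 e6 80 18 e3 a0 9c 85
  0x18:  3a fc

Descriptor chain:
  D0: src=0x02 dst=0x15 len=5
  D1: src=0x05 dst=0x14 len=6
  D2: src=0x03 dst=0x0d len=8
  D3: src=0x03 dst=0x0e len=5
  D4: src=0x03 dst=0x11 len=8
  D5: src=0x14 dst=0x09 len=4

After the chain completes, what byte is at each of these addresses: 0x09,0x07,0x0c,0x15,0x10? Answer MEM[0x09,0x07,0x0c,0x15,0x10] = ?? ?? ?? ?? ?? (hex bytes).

#0 dst[0x15+5] := {0x94,0xe9,0xd0,0x39,0x35}
#1 dst[0x14+6] := {0x39,0x35,0x20,0x26,0x87,0x5d}
#2 dst[0x0d+8] := {0xe9,0xd0,0x39,0x35,0x20,0x26,0x87,0x5d}
#3 dst[0x0e+5] := {0xe9,0xd0,0x39,0x35,0x20}
#4 dst[0x11+8] := {0xe9,0xd0,0x39,0x35,0x20,0x26,0x87,0x5d}
#5 dst[0x09+4] := {0x35,0x20,0x26,0x87}
query mem[0x09]=0x35, mem[0x07]=0x20, mem[0x0c]=0x87, mem[0x15]=0x20, mem[0x10]=0x39

MEM[0x09,0x07,0x0c,0x15,0x10] = 35 20 87 20 39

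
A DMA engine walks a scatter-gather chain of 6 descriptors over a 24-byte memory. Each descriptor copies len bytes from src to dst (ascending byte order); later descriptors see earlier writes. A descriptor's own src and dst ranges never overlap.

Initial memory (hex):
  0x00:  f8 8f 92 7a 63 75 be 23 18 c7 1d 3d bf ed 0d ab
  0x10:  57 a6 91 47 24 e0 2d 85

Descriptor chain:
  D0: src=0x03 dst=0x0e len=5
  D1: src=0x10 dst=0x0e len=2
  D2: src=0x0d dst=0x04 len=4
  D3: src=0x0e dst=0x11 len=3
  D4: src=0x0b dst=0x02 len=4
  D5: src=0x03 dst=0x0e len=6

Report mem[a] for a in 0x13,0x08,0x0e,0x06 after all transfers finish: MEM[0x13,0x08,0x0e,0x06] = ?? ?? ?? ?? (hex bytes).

MEM[0x13,0x08,0x0e,0x06] = 18 18 bf be

#0 dst[0x0e+5] := {0x7a,0x63,0x75,0xbe,0x23}
#1 dst[0x0e+2] := {0x75,0xbe}
#2 dst[0x04+4] := {0xed,0x75,0xbe,0x75}
#3 dst[0x11+3] := {0x75,0xbe,0x75}
#4 dst[0x02+4] := {0x3d,0xbf,0xed,0x75}
#5 dst[0x0e+6] := {0xbf,0xed,0x75,0xbe,0x75,0x18}
query mem[0x13]=0x18, mem[0x08]=0x18, mem[0x0e]=0xbf, mem[0x06]=0xbe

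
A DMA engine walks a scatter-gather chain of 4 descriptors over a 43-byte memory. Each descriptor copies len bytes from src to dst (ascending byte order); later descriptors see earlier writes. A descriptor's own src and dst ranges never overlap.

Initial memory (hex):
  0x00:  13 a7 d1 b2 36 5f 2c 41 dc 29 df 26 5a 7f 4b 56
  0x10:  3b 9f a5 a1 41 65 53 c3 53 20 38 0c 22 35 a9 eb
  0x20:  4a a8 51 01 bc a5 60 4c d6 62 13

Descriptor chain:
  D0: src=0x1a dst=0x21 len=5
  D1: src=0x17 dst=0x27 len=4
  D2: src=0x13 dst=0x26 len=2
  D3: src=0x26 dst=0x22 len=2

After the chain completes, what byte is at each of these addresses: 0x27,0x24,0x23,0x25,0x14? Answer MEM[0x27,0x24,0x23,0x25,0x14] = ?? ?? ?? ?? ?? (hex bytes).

MEM[0x27,0x24,0x23,0x25,0x14] = 41 35 41 a9 41

#0 dst[0x21+5] := {0x38,0x0c,0x22,0x35,0xa9}
#1 dst[0x27+4] := {0xc3,0x53,0x20,0x38}
#2 dst[0x26+2] := {0xa1,0x41}
#3 dst[0x22+2] := {0xa1,0x41}
query mem[0x27]=0x41, mem[0x24]=0x35, mem[0x23]=0x41, mem[0x25]=0xa9, mem[0x14]=0x41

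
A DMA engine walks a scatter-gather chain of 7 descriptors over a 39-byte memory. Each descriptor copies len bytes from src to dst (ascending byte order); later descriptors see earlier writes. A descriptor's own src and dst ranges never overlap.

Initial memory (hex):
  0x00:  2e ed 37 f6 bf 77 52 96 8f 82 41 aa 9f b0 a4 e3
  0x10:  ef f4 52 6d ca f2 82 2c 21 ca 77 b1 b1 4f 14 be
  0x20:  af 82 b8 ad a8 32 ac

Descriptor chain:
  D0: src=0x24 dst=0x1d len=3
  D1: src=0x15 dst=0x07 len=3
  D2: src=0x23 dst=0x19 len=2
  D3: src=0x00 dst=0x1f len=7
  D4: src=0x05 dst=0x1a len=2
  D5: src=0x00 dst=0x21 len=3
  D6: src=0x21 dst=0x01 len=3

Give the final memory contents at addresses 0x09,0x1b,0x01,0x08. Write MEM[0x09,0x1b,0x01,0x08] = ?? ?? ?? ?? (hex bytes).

#0 dst[0x1d+3] := {0xa8,0x32,0xac}
#1 dst[0x07+3] := {0xf2,0x82,0x2c}
#2 dst[0x19+2] := {0xad,0xa8}
#3 dst[0x1f+7] := {0x2e,0xed,0x37,0xf6,0xbf,0x77,0x52}
#4 dst[0x1a+2] := {0x77,0x52}
#5 dst[0x21+3] := {0x2e,0xed,0x37}
#6 dst[0x01+3] := {0x2e,0xed,0x37}
query mem[0x09]=0x2c, mem[0x1b]=0x52, mem[0x01]=0x2e, mem[0x08]=0x82

MEM[0x09,0x1b,0x01,0x08] = 2c 52 2e 82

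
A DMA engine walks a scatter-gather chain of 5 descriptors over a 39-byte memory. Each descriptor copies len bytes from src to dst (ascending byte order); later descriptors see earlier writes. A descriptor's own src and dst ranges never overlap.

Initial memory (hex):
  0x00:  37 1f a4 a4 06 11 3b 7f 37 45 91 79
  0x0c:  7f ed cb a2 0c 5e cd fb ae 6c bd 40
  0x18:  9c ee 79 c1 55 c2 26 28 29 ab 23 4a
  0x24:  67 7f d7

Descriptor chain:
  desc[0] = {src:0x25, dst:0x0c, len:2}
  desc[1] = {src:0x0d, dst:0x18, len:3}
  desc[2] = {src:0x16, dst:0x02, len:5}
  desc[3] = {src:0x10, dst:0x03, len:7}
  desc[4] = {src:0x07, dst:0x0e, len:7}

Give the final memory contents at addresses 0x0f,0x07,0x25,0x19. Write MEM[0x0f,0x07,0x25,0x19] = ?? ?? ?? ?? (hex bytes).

MEM[0x0f,0x07,0x25,0x19] = 6c ae 7f cb

#0 dst[0x0c+2] := {0x7f,0xd7}
#1 dst[0x18+3] := {0xd7,0xcb,0xa2}
#2 dst[0x02+5] := {0xbd,0x40,0xd7,0xcb,0xa2}
#3 dst[0x03+7] := {0x0c,0x5e,0xcd,0xfb,0xae,0x6c,0xbd}
#4 dst[0x0e+7] := {0xae,0x6c,0xbd,0x91,0x79,0x7f,0xd7}
query mem[0x0f]=0x6c, mem[0x07]=0xae, mem[0x25]=0x7f, mem[0x19]=0xcb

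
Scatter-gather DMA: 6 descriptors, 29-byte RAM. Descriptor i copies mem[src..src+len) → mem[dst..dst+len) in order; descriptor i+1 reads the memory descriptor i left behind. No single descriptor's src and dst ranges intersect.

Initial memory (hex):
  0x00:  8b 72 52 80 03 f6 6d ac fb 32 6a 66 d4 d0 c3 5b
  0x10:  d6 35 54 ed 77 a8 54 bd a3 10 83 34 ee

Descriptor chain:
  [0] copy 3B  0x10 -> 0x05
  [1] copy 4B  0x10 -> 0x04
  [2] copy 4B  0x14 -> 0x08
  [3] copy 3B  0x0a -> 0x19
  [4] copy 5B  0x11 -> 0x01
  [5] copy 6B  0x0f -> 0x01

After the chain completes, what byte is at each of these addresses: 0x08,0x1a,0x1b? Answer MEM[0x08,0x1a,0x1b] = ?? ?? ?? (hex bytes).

MEM[0x08,0x1a,0x1b] = 77 bd d4

[0] 0x10->0x05 len=3 : d6 35 54
[1] 0x10->0x04 len=4 : d6 35 54 ed
[2] 0x14->0x08 len=4 : 77 a8 54 bd
[3] 0x0a->0x19 len=3 : 54 bd d4
[4] 0x11->0x01 len=5 : 35 54 ed 77 a8
[5] 0x0f->0x01 len=6 : 5b d6 35 54 ed 77
query mem[0x08]=0x77, mem[0x1a]=0xbd, mem[0x1b]=0xd4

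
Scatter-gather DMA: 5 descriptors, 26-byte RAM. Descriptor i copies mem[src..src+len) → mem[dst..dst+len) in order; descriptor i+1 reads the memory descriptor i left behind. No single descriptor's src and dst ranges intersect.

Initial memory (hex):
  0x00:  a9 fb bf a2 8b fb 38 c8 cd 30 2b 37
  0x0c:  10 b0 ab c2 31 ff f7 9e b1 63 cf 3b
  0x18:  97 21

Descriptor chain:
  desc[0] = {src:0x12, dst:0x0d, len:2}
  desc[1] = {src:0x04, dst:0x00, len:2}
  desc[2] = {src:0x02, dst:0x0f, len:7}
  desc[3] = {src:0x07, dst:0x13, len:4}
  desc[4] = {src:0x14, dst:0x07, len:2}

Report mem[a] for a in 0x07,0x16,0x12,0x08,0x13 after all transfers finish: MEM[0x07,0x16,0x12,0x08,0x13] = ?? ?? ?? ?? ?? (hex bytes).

MEM[0x07,0x16,0x12,0x08,0x13] = cd 2b fb 30 c8

D0: mem[0x0d..0x0e] <- [f7 9e]
D1: mem[0x00..0x01] <- [8b fb]
D2: mem[0x0f..0x15] <- [bf a2 8b fb 38 c8 cd]
D3: mem[0x13..0x16] <- [c8 cd 30 2b]
D4: mem[0x07..0x08] <- [cd 30]
query mem[0x07]=0xcd, mem[0x16]=0x2b, mem[0x12]=0xfb, mem[0x08]=0x30, mem[0x13]=0xc8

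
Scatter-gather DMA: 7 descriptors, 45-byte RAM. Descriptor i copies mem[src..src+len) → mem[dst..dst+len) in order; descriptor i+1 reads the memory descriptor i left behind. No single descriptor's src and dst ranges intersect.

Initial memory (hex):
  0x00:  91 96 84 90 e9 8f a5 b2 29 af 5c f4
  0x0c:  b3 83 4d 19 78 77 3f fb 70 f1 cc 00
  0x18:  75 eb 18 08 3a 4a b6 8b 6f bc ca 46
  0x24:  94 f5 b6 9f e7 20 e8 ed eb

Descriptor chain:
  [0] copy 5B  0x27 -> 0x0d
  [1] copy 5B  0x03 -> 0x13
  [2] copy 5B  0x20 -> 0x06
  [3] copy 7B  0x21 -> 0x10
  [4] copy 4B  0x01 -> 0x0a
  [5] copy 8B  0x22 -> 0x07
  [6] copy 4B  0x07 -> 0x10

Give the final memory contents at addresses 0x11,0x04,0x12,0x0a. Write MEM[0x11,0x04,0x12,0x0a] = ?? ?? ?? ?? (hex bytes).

MEM[0x11,0x04,0x12,0x0a] = 46 e9 94 f5

  after D0: wrote 5B at 0x0d = 9fe720e8ed
  after D1: wrote 5B at 0x13 = 90e98fa5b2
  after D2: wrote 5B at 0x06 = 6fbcca4694
  after D3: wrote 7B at 0x10 = bcca4694f5b69f
  after D4: wrote 4B at 0x0a = 968490e9
  after D5: wrote 8B at 0x07 = ca4694f5b69fe720
  after D6: wrote 4B at 0x10 = ca4694f5
query mem[0x11]=0x46, mem[0x04]=0xe9, mem[0x12]=0x94, mem[0x0a]=0xf5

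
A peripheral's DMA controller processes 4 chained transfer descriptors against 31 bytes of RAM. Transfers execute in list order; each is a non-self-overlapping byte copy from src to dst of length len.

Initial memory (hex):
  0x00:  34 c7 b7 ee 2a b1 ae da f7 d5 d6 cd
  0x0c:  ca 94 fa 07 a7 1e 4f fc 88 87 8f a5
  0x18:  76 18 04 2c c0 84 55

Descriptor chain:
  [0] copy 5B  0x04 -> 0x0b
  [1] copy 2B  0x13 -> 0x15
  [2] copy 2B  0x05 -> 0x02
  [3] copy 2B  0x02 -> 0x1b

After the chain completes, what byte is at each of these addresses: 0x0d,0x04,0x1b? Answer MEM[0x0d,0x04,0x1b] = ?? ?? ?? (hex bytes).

MEM[0x0d,0x04,0x1b] = ae 2a b1

  after D0: wrote 5B at 0x0b = 2ab1aedaf7
  after D1: wrote 2B at 0x15 = fc88
  after D2: wrote 2B at 0x02 = b1ae
  after D3: wrote 2B at 0x1b = b1ae
query mem[0x0d]=0xae, mem[0x04]=0x2a, mem[0x1b]=0xb1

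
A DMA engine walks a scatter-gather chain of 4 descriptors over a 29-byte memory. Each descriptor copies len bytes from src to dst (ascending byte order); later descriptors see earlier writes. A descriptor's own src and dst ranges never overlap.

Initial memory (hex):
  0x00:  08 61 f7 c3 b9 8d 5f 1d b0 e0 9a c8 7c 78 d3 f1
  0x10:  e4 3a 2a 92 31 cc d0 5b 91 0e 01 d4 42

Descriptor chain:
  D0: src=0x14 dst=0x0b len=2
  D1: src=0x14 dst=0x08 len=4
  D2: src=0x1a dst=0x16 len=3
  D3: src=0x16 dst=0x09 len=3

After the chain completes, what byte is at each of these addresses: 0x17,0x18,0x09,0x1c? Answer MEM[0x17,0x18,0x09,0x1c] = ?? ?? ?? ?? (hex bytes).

  after D0: wrote 2B at 0x0b = 31cc
  after D1: wrote 4B at 0x08 = 31ccd05b
  after D2: wrote 3B at 0x16 = 01d442
  after D3: wrote 3B at 0x09 = 01d442
query mem[0x17]=0xd4, mem[0x18]=0x42, mem[0x09]=0x01, mem[0x1c]=0x42

MEM[0x17,0x18,0x09,0x1c] = d4 42 01 42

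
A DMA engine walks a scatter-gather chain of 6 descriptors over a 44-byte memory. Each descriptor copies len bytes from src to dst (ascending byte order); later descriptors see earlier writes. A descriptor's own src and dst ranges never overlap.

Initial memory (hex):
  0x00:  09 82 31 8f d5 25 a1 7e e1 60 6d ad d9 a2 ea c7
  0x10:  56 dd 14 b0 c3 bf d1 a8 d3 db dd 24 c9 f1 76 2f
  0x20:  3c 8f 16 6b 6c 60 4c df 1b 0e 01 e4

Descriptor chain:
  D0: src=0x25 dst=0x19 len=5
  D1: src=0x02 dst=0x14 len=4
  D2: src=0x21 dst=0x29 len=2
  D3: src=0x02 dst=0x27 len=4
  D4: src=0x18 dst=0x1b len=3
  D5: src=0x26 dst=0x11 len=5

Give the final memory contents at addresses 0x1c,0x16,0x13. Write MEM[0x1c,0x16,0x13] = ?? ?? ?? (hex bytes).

D0: mem[0x19..0x1d] <- [60 4c df 1b 0e]
D1: mem[0x14..0x17] <- [31 8f d5 25]
D2: mem[0x29..0x2a] <- [8f 16]
D3: mem[0x27..0x2a] <- [31 8f d5 25]
D4: mem[0x1b..0x1d] <- [d3 60 4c]
D5: mem[0x11..0x15] <- [4c 31 8f d5 25]
query mem[0x1c]=0x60, mem[0x16]=0xd5, mem[0x13]=0x8f

MEM[0x1c,0x16,0x13] = 60 d5 8f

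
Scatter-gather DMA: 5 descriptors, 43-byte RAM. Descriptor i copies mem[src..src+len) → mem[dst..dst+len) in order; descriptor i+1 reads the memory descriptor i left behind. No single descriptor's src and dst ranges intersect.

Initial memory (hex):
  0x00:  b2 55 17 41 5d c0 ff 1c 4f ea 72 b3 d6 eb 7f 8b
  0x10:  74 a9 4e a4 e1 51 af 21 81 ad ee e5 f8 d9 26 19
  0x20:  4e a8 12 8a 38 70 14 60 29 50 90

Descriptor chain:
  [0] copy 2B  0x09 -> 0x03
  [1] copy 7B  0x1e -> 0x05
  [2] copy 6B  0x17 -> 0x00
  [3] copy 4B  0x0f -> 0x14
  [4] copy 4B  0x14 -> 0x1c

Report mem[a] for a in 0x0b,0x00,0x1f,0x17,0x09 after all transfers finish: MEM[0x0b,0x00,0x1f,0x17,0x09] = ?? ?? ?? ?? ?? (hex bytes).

[0] 0x09->0x03 len=2 : ea 72
[1] 0x1e->0x05 len=7 : 26 19 4e a8 12 8a 38
[2] 0x17->0x00 len=6 : 21 81 ad ee e5 f8
[3] 0x0f->0x14 len=4 : 8b 74 a9 4e
[4] 0x14->0x1c len=4 : 8b 74 a9 4e
query mem[0x0b]=0x38, mem[0x00]=0x21, mem[0x1f]=0x4e, mem[0x17]=0x4e, mem[0x09]=0x12

MEM[0x0b,0x00,0x1f,0x17,0x09] = 38 21 4e 4e 12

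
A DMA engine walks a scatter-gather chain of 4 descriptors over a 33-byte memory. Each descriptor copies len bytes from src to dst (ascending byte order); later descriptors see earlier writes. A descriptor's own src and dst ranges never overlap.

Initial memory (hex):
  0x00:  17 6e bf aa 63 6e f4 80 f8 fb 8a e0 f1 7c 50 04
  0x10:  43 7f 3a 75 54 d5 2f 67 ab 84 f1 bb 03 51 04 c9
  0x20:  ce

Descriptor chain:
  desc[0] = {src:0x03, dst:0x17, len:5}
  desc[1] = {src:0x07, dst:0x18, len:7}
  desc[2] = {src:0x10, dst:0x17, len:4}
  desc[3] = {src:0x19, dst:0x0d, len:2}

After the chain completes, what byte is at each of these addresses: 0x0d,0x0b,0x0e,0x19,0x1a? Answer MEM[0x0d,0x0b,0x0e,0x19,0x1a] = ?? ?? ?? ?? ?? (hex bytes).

MEM[0x0d,0x0b,0x0e,0x19,0x1a] = 3a e0 75 3a 75

  after D0: wrote 5B at 0x17 = aa636ef480
  after D1: wrote 7B at 0x18 = 80f8fb8ae0f17c
  after D2: wrote 4B at 0x17 = 437f3a75
  after D3: wrote 2B at 0x0d = 3a75
query mem[0x0d]=0x3a, mem[0x0b]=0xe0, mem[0x0e]=0x75, mem[0x19]=0x3a, mem[0x1a]=0x75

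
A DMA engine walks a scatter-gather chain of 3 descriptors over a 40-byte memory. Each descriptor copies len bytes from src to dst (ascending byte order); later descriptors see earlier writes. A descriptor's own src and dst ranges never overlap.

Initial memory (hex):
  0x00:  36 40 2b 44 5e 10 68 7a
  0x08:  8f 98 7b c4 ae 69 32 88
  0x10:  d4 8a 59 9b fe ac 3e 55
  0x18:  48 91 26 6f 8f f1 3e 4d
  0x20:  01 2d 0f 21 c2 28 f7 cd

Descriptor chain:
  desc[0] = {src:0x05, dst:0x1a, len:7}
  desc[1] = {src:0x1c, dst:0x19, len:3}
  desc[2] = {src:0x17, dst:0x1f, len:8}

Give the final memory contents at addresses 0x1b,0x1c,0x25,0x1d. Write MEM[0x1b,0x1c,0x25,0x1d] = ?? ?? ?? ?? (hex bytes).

D0: mem[0x1a..0x20] <- [10 68 7a 8f 98 7b c4]
D1: mem[0x19..0x1b] <- [7a 8f 98]
D2: mem[0x1f..0x26] <- [55 48 7a 8f 98 7a 8f 98]
query mem[0x1b]=0x98, mem[0x1c]=0x7a, mem[0x25]=0x8f, mem[0x1d]=0x8f

MEM[0x1b,0x1c,0x25,0x1d] = 98 7a 8f 8f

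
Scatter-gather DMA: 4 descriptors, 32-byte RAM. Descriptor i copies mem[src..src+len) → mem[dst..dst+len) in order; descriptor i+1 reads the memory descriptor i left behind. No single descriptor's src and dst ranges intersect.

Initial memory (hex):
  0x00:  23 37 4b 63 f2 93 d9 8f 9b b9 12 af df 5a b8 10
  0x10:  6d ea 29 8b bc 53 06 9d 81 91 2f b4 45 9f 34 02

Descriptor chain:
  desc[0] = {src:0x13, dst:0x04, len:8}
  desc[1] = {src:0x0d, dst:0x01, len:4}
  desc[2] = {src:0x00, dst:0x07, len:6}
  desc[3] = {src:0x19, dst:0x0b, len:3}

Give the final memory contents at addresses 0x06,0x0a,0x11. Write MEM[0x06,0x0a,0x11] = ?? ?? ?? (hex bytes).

MEM[0x06,0x0a,0x11] = 53 10 ea

  after D0: wrote 8B at 0x04 = 8bbc53069d81912f
  after D1: wrote 4B at 0x01 = 5ab8106d
  after D2: wrote 6B at 0x07 = 235ab8106dbc
  after D3: wrote 3B at 0x0b = 912fb4
query mem[0x06]=0x53, mem[0x0a]=0x10, mem[0x11]=0xea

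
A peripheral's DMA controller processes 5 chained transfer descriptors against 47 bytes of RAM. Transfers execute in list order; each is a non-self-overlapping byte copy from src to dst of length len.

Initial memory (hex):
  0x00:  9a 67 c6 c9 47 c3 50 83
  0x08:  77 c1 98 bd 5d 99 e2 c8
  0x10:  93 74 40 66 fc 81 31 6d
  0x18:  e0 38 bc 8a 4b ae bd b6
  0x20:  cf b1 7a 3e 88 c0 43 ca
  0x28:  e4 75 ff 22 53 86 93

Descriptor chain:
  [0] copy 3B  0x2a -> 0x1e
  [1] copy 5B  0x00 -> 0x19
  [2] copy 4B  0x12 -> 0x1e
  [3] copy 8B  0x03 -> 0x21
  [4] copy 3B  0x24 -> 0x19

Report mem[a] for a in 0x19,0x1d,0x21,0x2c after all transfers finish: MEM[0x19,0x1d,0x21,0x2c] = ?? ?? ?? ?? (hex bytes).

MEM[0x19,0x1d,0x21,0x2c] = 50 47 c9 53

#0 dst[0x1e+3] := {0xff,0x22,0x53}
#1 dst[0x19+5] := {0x9a,0x67,0xc6,0xc9,0x47}
#2 dst[0x1e+4] := {0x40,0x66,0xfc,0x81}
#3 dst[0x21+8] := {0xc9,0x47,0xc3,0x50,0x83,0x77,0xc1,0x98}
#4 dst[0x19+3] := {0x50,0x83,0x77}
query mem[0x19]=0x50, mem[0x1d]=0x47, mem[0x21]=0xc9, mem[0x2c]=0x53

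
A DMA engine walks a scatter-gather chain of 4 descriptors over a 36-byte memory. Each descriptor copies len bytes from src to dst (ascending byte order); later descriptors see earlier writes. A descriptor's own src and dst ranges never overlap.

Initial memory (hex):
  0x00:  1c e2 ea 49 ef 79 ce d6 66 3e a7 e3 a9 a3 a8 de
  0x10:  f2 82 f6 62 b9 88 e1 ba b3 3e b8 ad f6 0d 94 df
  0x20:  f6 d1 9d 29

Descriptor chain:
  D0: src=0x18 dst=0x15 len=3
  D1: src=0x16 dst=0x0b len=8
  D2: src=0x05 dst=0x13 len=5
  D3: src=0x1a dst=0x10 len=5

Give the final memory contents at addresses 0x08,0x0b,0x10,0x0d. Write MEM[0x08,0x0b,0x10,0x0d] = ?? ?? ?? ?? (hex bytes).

D0: mem[0x15..0x17] <- [b3 3e b8]
D1: mem[0x0b..0x12] <- [3e b8 b3 3e b8 ad f6 0d]
D2: mem[0x13..0x17] <- [79 ce d6 66 3e]
D3: mem[0x10..0x14] <- [b8 ad f6 0d 94]
query mem[0x08]=0x66, mem[0x0b]=0x3e, mem[0x10]=0xb8, mem[0x0d]=0xb3

MEM[0x08,0x0b,0x10,0x0d] = 66 3e b8 b3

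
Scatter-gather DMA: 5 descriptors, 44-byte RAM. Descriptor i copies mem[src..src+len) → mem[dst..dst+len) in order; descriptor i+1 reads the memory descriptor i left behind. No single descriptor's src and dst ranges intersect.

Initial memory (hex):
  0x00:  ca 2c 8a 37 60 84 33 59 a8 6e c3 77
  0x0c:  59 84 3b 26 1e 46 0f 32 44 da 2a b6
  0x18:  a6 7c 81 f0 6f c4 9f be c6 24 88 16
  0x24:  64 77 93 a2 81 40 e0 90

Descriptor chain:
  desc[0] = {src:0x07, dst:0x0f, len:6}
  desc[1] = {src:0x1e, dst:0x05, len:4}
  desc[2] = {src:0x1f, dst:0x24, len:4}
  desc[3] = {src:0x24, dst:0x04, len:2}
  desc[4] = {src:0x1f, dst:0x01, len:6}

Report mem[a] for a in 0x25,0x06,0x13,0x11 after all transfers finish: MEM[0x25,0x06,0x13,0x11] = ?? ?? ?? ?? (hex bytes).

MEM[0x25,0x06,0x13,0x11] = c6 be 77 6e

#0 dst[0x0f+6] := {0x59,0xa8,0x6e,0xc3,0x77,0x59}
#1 dst[0x05+4] := {0x9f,0xbe,0xc6,0x24}
#2 dst[0x24+4] := {0xbe,0xc6,0x24,0x88}
#3 dst[0x04+2] := {0xbe,0xc6}
#4 dst[0x01+6] := {0xbe,0xc6,0x24,0x88,0x16,0xbe}
query mem[0x25]=0xc6, mem[0x06]=0xbe, mem[0x13]=0x77, mem[0x11]=0x6e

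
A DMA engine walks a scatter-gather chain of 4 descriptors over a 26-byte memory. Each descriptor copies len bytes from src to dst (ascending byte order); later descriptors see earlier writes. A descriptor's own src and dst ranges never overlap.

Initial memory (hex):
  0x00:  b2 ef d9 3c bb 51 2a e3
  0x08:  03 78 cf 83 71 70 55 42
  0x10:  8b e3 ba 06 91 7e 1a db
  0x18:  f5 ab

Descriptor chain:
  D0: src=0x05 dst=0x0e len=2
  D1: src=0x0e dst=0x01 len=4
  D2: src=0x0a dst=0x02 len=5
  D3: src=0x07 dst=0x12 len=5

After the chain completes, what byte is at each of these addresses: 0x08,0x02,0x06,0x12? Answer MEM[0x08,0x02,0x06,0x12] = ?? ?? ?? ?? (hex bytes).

MEM[0x08,0x02,0x06,0x12] = 03 cf 51 e3

[0] 0x05->0x0e len=2 : 51 2a
[1] 0x0e->0x01 len=4 : 51 2a 8b e3
[2] 0x0a->0x02 len=5 : cf 83 71 70 51
[3] 0x07->0x12 len=5 : e3 03 78 cf 83
query mem[0x08]=0x03, mem[0x02]=0xcf, mem[0x06]=0x51, mem[0x12]=0xe3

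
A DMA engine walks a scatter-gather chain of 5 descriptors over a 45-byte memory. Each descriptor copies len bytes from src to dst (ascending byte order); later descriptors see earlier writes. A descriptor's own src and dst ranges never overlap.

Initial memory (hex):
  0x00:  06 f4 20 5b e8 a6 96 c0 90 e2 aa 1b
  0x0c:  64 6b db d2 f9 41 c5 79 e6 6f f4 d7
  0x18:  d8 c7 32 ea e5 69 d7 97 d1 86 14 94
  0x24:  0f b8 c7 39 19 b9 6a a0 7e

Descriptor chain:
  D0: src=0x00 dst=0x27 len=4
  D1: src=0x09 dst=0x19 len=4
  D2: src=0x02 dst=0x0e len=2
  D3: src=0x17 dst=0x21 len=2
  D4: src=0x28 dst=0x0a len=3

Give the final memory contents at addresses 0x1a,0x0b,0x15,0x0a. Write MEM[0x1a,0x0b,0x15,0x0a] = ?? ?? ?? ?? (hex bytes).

MEM[0x1a,0x0b,0x15,0x0a] = aa 20 6f f4

#0 dst[0x27+4] := {0x06,0xf4,0x20,0x5b}
#1 dst[0x19+4] := {0xe2,0xaa,0x1b,0x64}
#2 dst[0x0e+2] := {0x20,0x5b}
#3 dst[0x21+2] := {0xd7,0xd8}
#4 dst[0x0a+3] := {0xf4,0x20,0x5b}
query mem[0x1a]=0xaa, mem[0x0b]=0x20, mem[0x15]=0x6f, mem[0x0a]=0xf4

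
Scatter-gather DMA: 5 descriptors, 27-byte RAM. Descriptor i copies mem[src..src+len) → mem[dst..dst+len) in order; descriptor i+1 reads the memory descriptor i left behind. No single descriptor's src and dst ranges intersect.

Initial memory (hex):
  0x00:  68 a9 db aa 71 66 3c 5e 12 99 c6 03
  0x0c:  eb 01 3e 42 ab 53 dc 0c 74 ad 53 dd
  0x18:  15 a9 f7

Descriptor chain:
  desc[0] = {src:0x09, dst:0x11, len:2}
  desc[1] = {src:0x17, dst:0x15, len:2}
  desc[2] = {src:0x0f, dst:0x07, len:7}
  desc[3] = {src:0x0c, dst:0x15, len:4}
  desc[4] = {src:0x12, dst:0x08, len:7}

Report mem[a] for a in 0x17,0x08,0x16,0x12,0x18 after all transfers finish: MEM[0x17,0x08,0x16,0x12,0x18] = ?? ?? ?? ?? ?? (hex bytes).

D0: mem[0x11..0x12] <- [99 c6]
D1: mem[0x15..0x16] <- [dd 15]
D2: mem[0x07..0x0d] <- [42 ab 99 c6 0c 74 dd]
D3: mem[0x15..0x18] <- [74 dd 3e 42]
D4: mem[0x08..0x0e] <- [c6 0c 74 74 dd 3e 42]
query mem[0x17]=0x3e, mem[0x08]=0xc6, mem[0x16]=0xdd, mem[0x12]=0xc6, mem[0x18]=0x42

MEM[0x17,0x08,0x16,0x12,0x18] = 3e c6 dd c6 42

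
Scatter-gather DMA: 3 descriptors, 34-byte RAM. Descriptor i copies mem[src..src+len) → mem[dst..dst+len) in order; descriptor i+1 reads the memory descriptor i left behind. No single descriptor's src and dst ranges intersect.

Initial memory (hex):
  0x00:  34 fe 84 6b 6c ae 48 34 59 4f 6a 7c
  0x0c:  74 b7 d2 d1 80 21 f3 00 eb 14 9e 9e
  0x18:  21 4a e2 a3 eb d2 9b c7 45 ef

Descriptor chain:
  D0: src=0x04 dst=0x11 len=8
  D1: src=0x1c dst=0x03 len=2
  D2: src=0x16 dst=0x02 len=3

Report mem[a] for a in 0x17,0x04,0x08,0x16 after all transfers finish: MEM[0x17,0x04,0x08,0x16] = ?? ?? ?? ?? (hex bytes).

D0: mem[0x11..0x18] <- [6c ae 48 34 59 4f 6a 7c]
D1: mem[0x03..0x04] <- [eb d2]
D2: mem[0x02..0x04] <- [4f 6a 7c]
query mem[0x17]=0x6a, mem[0x04]=0x7c, mem[0x08]=0x59, mem[0x16]=0x4f

MEM[0x17,0x04,0x08,0x16] = 6a 7c 59 4f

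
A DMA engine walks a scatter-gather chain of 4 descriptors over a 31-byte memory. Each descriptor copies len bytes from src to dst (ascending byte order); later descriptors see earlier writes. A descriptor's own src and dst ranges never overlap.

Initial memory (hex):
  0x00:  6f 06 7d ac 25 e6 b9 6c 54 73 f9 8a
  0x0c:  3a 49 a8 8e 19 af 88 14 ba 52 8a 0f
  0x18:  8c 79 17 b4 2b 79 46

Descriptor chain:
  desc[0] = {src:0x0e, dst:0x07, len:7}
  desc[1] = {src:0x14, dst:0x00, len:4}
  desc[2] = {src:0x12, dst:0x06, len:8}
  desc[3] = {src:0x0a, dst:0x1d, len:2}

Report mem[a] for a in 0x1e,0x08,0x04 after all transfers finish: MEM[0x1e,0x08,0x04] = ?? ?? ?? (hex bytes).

#0 dst[0x07+7] := {0xa8,0x8e,0x19,0xaf,0x88,0x14,0xba}
#1 dst[0x00+4] := {0xba,0x52,0x8a,0x0f}
#2 dst[0x06+8] := {0x88,0x14,0xba,0x52,0x8a,0x0f,0x8c,0x79}
#3 dst[0x1d+2] := {0x8a,0x0f}
query mem[0x1e]=0x0f, mem[0x08]=0xba, mem[0x04]=0x25

MEM[0x1e,0x08,0x04] = 0f ba 25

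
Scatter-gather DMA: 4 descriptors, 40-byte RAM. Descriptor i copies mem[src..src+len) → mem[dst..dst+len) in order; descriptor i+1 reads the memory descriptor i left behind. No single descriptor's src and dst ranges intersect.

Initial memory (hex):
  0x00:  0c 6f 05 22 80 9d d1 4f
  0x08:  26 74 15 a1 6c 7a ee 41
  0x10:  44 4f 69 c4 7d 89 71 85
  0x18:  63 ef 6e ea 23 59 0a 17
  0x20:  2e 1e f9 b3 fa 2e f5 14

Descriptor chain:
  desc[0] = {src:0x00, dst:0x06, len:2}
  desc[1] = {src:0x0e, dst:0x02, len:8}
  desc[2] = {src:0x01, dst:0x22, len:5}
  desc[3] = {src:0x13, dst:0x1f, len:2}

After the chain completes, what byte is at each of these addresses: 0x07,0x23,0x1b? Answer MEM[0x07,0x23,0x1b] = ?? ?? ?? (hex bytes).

MEM[0x07,0x23,0x1b] = c4 ee ea

[0] 0x00->0x06 len=2 : 0c 6f
[1] 0x0e->0x02 len=8 : ee 41 44 4f 69 c4 7d 89
[2] 0x01->0x22 len=5 : 6f ee 41 44 4f
[3] 0x13->0x1f len=2 : c4 7d
query mem[0x07]=0xc4, mem[0x23]=0xee, mem[0x1b]=0xea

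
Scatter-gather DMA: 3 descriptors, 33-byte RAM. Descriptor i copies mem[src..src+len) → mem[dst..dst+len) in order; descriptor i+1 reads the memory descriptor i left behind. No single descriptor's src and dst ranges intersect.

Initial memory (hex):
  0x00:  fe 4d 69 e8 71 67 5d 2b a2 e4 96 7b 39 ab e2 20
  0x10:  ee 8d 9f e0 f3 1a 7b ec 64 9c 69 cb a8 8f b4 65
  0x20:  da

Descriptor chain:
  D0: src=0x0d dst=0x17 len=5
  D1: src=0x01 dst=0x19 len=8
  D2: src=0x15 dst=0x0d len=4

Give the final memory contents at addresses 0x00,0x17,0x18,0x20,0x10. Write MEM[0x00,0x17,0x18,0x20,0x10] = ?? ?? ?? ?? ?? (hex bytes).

D0: mem[0x17..0x1b] <- [ab e2 20 ee 8d]
D1: mem[0x19..0x20] <- [4d 69 e8 71 67 5d 2b a2]
D2: mem[0x0d..0x10] <- [1a 7b ab e2]
query mem[0x00]=0xfe, mem[0x17]=0xab, mem[0x18]=0xe2, mem[0x20]=0xa2, mem[0x10]=0xe2

MEM[0x00,0x17,0x18,0x20,0x10] = fe ab e2 a2 e2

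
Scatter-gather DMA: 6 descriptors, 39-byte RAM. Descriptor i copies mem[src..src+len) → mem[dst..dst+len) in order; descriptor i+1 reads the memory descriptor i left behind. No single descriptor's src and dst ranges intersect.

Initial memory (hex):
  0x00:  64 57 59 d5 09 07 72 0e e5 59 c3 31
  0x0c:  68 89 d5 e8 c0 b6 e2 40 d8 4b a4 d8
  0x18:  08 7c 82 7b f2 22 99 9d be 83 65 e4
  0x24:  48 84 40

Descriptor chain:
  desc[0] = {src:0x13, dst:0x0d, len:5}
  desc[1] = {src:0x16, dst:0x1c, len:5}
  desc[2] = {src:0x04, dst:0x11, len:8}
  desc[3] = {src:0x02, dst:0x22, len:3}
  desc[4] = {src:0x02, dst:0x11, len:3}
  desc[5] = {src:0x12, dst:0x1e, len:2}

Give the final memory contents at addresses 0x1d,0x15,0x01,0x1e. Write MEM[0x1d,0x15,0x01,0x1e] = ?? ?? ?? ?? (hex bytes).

  after D0: wrote 5B at 0x0d = 40d84ba4d8
  after D1: wrote 5B at 0x1c = a4d8087c82
  after D2: wrote 8B at 0x11 = 0907720ee559c331
  after D3: wrote 3B at 0x22 = 59d509
  after D4: wrote 3B at 0x11 = 59d509
  after D5: wrote 2B at 0x1e = d509
query mem[0x1d]=0xd8, mem[0x15]=0xe5, mem[0x01]=0x57, mem[0x1e]=0xd5

MEM[0x1d,0x15,0x01,0x1e] = d8 e5 57 d5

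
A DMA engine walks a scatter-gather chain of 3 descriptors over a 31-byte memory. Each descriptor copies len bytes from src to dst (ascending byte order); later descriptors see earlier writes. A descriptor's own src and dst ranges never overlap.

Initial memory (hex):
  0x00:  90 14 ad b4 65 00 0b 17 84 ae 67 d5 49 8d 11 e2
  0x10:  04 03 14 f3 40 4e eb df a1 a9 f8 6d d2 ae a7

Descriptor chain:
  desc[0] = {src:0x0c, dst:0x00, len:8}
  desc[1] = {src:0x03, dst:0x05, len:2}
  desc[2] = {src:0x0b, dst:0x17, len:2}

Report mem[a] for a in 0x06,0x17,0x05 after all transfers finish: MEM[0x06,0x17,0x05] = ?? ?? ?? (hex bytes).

MEM[0x06,0x17,0x05] = 04 d5 e2

[0] 0x0c->0x00 len=8 : 49 8d 11 e2 04 03 14 f3
[1] 0x03->0x05 len=2 : e2 04
[2] 0x0b->0x17 len=2 : d5 49
query mem[0x06]=0x04, mem[0x17]=0xd5, mem[0x05]=0xe2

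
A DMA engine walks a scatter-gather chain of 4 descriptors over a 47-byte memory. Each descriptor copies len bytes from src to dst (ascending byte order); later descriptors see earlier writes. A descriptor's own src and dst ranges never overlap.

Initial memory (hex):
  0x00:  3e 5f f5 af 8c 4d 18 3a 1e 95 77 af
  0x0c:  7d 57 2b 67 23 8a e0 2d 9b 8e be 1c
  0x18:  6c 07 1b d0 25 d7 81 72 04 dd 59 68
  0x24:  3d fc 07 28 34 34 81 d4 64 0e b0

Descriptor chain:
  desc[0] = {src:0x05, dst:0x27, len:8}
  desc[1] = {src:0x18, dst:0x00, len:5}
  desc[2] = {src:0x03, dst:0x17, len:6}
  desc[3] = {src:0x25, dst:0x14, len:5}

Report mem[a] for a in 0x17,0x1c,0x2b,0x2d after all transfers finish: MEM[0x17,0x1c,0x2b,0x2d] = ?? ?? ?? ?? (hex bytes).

[0] 0x05->0x27 len=8 : 4d 18 3a 1e 95 77 af 7d
[1] 0x18->0x00 len=5 : 6c 07 1b d0 25
[2] 0x03->0x17 len=6 : d0 25 4d 18 3a 1e
[3] 0x25->0x14 len=5 : fc 07 4d 18 3a
query mem[0x17]=0x18, mem[0x1c]=0x1e, mem[0x2b]=0x95, mem[0x2d]=0xaf

MEM[0x17,0x1c,0x2b,0x2d] = 18 1e 95 af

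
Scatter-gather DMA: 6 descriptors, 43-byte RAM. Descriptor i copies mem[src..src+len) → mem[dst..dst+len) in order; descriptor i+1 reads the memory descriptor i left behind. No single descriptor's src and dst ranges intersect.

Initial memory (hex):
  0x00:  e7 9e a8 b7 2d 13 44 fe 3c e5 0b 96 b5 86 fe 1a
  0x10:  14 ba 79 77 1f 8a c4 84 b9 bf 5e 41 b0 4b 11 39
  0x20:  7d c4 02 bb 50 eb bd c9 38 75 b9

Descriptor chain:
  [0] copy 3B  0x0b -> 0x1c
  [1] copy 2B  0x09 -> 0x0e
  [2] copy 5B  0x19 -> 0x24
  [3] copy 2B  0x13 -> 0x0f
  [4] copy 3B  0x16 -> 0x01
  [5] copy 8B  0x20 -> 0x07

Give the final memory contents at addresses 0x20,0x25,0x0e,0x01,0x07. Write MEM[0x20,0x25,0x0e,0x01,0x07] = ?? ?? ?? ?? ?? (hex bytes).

D0: mem[0x1c..0x1e] <- [96 b5 86]
D1: mem[0x0e..0x0f] <- [e5 0b]
D2: mem[0x24..0x28] <- [bf 5e 41 96 b5]
D3: mem[0x0f..0x10] <- [77 1f]
D4: mem[0x01..0x03] <- [c4 84 b9]
D5: mem[0x07..0x0e] <- [7d c4 02 bb bf 5e 41 96]
query mem[0x20]=0x7d, mem[0x25]=0x5e, mem[0x0e]=0x96, mem[0x01]=0xc4, mem[0x07]=0x7d

MEM[0x20,0x25,0x0e,0x01,0x07] = 7d 5e 96 c4 7d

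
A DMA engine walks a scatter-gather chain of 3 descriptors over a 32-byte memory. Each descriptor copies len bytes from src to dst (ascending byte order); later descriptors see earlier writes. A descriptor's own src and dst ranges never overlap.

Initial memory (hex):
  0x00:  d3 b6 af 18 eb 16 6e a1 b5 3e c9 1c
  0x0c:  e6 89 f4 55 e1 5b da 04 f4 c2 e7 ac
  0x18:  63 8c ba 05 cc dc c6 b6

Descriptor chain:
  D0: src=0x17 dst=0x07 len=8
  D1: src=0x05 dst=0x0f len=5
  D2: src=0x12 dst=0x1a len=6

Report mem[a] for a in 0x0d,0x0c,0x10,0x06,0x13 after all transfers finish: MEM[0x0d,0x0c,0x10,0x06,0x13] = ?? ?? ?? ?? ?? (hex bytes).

MEM[0x0d,0x0c,0x10,0x06,0x13] = dc cc 6e 6e 8c

#0 dst[0x07+8] := {0xac,0x63,0x8c,0xba,0x05,0xcc,0xdc,0xc6}
#1 dst[0x0f+5] := {0x16,0x6e,0xac,0x63,0x8c}
#2 dst[0x1a+6] := {0x63,0x8c,0xf4,0xc2,0xe7,0xac}
query mem[0x0d]=0xdc, mem[0x0c]=0xcc, mem[0x10]=0x6e, mem[0x06]=0x6e, mem[0x13]=0x8c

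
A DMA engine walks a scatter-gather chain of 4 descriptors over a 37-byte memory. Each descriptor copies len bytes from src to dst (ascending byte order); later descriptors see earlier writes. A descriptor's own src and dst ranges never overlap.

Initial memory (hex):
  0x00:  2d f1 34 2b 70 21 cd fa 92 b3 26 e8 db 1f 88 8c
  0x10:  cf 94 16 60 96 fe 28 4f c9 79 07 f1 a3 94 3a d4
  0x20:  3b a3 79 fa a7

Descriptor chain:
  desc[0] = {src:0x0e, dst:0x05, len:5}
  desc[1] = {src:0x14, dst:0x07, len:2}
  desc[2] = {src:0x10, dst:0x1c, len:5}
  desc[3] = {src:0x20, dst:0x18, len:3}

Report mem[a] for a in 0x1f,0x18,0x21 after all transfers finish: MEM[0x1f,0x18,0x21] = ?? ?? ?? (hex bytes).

D0: mem[0x05..0x09] <- [88 8c cf 94 16]
D1: mem[0x07..0x08] <- [96 fe]
D2: mem[0x1c..0x20] <- [cf 94 16 60 96]
D3: mem[0x18..0x1a] <- [96 a3 79]
query mem[0x1f]=0x60, mem[0x18]=0x96, mem[0x21]=0xa3

MEM[0x1f,0x18,0x21] = 60 96 a3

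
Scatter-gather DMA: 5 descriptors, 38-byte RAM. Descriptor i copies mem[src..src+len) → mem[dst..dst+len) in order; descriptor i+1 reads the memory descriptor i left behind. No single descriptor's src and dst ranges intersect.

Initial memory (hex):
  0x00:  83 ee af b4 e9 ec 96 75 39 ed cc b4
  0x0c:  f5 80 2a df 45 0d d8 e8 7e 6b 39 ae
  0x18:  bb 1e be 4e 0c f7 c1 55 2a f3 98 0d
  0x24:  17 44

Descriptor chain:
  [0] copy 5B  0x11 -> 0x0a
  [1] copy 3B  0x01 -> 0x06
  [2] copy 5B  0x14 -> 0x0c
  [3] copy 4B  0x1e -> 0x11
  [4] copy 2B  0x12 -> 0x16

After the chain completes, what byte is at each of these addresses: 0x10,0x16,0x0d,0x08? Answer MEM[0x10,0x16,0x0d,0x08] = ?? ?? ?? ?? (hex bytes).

MEM[0x10,0x16,0x0d,0x08] = bb 55 6b b4

#0 dst[0x0a+5] := {0x0d,0xd8,0xe8,0x7e,0x6b}
#1 dst[0x06+3] := {0xee,0xaf,0xb4}
#2 dst[0x0c+5] := {0x7e,0x6b,0x39,0xae,0xbb}
#3 dst[0x11+4] := {0xc1,0x55,0x2a,0xf3}
#4 dst[0x16+2] := {0x55,0x2a}
query mem[0x10]=0xbb, mem[0x16]=0x55, mem[0x0d]=0x6b, mem[0x08]=0xb4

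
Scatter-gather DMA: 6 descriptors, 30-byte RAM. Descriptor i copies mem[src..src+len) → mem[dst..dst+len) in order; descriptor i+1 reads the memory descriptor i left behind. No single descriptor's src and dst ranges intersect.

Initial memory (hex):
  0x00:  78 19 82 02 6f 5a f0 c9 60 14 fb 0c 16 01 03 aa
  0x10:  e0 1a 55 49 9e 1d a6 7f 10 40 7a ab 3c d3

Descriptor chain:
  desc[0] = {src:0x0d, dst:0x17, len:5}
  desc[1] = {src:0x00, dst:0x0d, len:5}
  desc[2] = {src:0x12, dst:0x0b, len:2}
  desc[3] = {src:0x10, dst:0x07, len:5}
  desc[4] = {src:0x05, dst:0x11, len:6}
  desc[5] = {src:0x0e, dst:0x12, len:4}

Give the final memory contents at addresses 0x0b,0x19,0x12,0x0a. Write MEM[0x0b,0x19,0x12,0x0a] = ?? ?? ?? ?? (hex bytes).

MEM[0x0b,0x19,0x12,0x0a] = 9e aa 19 49

#0 dst[0x17+5] := {0x01,0x03,0xaa,0xe0,0x1a}
#1 dst[0x0d+5] := {0x78,0x19,0x82,0x02,0x6f}
#2 dst[0x0b+2] := {0x55,0x49}
#3 dst[0x07+5] := {0x02,0x6f,0x55,0x49,0x9e}
#4 dst[0x11+6] := {0x5a,0xf0,0x02,0x6f,0x55,0x49}
#5 dst[0x12+4] := {0x19,0x82,0x02,0x5a}
query mem[0x0b]=0x9e, mem[0x19]=0xaa, mem[0x12]=0x19, mem[0x0a]=0x49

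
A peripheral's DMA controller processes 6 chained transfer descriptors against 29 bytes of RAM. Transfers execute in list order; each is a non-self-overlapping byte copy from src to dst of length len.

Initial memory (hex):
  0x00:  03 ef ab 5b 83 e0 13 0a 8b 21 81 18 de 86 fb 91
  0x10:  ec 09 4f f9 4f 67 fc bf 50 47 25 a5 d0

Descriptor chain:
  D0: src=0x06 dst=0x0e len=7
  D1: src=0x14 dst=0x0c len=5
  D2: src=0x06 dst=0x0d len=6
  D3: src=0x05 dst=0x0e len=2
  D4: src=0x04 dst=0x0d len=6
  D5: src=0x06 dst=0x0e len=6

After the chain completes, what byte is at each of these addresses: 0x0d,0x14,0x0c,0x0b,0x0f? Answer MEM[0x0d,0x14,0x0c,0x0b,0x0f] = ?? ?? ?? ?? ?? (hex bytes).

MEM[0x0d,0x14,0x0c,0x0b,0x0f] = 83 de de 18 0a

D0: mem[0x0e..0x14] <- [13 0a 8b 21 81 18 de]
D1: mem[0x0c..0x10] <- [de 67 fc bf 50]
D2: mem[0x0d..0x12] <- [13 0a 8b 21 81 18]
D3: mem[0x0e..0x0f] <- [e0 13]
D4: mem[0x0d..0x12] <- [83 e0 13 0a 8b 21]
D5: mem[0x0e..0x13] <- [13 0a 8b 21 81 18]
query mem[0x0d]=0x83, mem[0x14]=0xde, mem[0x0c]=0xde, mem[0x0b]=0x18, mem[0x0f]=0x0a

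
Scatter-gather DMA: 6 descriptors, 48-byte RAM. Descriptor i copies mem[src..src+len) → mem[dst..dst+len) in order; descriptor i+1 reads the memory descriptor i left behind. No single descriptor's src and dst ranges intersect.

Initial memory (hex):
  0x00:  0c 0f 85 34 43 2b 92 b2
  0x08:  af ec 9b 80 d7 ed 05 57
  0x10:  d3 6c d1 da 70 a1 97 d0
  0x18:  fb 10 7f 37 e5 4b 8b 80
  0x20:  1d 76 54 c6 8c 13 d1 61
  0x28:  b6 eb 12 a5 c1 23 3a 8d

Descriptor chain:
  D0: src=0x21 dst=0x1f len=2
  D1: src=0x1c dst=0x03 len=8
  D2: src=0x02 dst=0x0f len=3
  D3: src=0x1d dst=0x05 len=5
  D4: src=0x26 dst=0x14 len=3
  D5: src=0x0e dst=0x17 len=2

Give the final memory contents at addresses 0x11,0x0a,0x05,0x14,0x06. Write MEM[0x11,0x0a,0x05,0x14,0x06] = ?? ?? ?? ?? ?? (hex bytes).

MEM[0x11,0x0a,0x05,0x14,0x06] = 4b c6 4b d1 8b

D0: mem[0x1f..0x20] <- [76 54]
D1: mem[0x03..0x0a] <- [e5 4b 8b 76 54 76 54 c6]
D2: mem[0x0f..0x11] <- [85 e5 4b]
D3: mem[0x05..0x09] <- [4b 8b 76 54 76]
D4: mem[0x14..0x16] <- [d1 61 b6]
D5: mem[0x17..0x18] <- [05 85]
query mem[0x11]=0x4b, mem[0x0a]=0xc6, mem[0x05]=0x4b, mem[0x14]=0xd1, mem[0x06]=0x8b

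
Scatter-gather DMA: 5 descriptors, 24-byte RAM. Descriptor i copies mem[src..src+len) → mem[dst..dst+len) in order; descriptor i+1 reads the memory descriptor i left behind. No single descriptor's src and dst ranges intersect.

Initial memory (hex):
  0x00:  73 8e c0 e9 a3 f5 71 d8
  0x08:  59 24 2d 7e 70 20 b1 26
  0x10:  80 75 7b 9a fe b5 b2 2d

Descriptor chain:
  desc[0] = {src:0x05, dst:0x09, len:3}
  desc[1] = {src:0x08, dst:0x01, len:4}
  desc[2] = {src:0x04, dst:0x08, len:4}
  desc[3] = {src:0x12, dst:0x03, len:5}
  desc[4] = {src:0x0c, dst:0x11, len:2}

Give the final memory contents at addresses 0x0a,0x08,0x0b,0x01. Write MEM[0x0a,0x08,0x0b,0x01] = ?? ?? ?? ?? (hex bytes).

#0 dst[0x09+3] := {0xf5,0x71,0xd8}
#1 dst[0x01+4] := {0x59,0xf5,0x71,0xd8}
#2 dst[0x08+4] := {0xd8,0xf5,0x71,0xd8}
#3 dst[0x03+5] := {0x7b,0x9a,0xfe,0xb5,0xb2}
#4 dst[0x11+2] := {0x70,0x20}
query mem[0x0a]=0x71, mem[0x08]=0xd8, mem[0x0b]=0xd8, mem[0x01]=0x59

MEM[0x0a,0x08,0x0b,0x01] = 71 d8 d8 59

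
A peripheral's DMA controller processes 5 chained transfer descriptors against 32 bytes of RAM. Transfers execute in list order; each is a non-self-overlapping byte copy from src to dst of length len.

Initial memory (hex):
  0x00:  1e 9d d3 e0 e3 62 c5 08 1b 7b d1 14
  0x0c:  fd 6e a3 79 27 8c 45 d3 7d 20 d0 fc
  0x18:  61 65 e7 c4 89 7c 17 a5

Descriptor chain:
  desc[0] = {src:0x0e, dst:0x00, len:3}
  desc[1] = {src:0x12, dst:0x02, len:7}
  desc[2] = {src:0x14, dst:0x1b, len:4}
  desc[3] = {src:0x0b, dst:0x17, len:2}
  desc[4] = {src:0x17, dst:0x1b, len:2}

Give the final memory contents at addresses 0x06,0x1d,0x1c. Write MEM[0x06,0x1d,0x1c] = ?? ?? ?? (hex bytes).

#0 dst[0x00+3] := {0xa3,0x79,0x27}
#1 dst[0x02+7] := {0x45,0xd3,0x7d,0x20,0xd0,0xfc,0x61}
#2 dst[0x1b+4] := {0x7d,0x20,0xd0,0xfc}
#3 dst[0x17+2] := {0x14,0xfd}
#4 dst[0x1b+2] := {0x14,0xfd}
query mem[0x06]=0xd0, mem[0x1d]=0xd0, mem[0x1c]=0xfd

MEM[0x06,0x1d,0x1c] = d0 d0 fd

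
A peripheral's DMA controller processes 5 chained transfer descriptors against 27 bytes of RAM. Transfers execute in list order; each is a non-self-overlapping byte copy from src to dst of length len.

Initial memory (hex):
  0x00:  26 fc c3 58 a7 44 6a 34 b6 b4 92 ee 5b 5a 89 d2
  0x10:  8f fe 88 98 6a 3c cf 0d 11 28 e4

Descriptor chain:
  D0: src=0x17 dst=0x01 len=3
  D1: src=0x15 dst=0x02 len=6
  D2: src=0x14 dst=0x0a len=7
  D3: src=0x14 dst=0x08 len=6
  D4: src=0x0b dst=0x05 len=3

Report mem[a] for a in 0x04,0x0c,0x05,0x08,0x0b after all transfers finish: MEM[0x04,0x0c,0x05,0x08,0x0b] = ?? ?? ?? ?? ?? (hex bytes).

[0] 0x17->0x01 len=3 : 0d 11 28
[1] 0x15->0x02 len=6 : 3c cf 0d 11 28 e4
[2] 0x14->0x0a len=7 : 6a 3c cf 0d 11 28 e4
[3] 0x14->0x08 len=6 : 6a 3c cf 0d 11 28
[4] 0x0b->0x05 len=3 : 0d 11 28
query mem[0x04]=0x0d, mem[0x0c]=0x11, mem[0x05]=0x0d, mem[0x08]=0x6a, mem[0x0b]=0x0d

MEM[0x04,0x0c,0x05,0x08,0x0b] = 0d 11 0d 6a 0d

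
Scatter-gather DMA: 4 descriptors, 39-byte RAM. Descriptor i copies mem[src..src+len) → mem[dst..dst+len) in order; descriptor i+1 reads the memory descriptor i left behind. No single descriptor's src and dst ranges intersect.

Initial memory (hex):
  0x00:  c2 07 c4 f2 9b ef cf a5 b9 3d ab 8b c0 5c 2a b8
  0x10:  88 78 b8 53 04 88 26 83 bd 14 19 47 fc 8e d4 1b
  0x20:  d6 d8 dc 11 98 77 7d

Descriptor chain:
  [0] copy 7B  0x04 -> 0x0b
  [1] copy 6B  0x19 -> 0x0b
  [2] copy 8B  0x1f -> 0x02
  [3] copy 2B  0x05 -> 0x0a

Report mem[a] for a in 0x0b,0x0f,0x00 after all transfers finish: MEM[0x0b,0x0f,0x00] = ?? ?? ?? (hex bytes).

  after D0: wrote 7B at 0x0b = 9befcfa5b93dab
  after D1: wrote 6B at 0x0b = 141947fc8ed4
  after D2: wrote 8B at 0x02 = 1bd6d8dc1198777d
  after D3: wrote 2B at 0x0a = dc11
query mem[0x0b]=0x11, mem[0x0f]=0x8e, mem[0x00]=0xc2

MEM[0x0b,0x0f,0x00] = 11 8e c2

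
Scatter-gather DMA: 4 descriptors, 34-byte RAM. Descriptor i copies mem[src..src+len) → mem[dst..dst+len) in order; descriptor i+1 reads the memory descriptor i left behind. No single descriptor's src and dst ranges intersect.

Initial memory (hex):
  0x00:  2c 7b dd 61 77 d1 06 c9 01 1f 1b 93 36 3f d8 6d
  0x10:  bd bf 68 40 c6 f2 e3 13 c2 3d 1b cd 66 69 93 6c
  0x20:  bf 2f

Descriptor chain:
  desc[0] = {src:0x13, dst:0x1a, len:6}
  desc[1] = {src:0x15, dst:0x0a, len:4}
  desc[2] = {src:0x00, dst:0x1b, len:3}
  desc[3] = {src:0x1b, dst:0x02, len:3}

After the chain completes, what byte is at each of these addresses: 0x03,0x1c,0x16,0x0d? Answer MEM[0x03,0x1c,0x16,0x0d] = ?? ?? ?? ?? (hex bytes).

D0: mem[0x1a..0x1f] <- [40 c6 f2 e3 13 c2]
D1: mem[0x0a..0x0d] <- [f2 e3 13 c2]
D2: mem[0x1b..0x1d] <- [2c 7b dd]
D3: mem[0x02..0x04] <- [2c 7b dd]
query mem[0x03]=0x7b, mem[0x1c]=0x7b, mem[0x16]=0xe3, mem[0x0d]=0xc2

MEM[0x03,0x1c,0x16,0x0d] = 7b 7b e3 c2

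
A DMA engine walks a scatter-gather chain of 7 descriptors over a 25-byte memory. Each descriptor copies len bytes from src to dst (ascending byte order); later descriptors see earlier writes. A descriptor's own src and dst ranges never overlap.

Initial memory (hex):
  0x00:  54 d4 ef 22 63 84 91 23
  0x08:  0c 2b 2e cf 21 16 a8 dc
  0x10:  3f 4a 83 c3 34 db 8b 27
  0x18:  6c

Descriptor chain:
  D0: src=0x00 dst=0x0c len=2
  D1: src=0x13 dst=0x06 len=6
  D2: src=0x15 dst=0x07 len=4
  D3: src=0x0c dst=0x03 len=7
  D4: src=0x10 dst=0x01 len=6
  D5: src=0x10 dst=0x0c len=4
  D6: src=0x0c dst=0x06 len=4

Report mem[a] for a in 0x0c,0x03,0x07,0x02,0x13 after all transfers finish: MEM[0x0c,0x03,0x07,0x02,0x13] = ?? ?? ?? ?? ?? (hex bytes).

MEM[0x0c,0x03,0x07,0x02,0x13] = 3f 83 4a 4a c3

[0] 0x00->0x0c len=2 : 54 d4
[1] 0x13->0x06 len=6 : c3 34 db 8b 27 6c
[2] 0x15->0x07 len=4 : db 8b 27 6c
[3] 0x0c->0x03 len=7 : 54 d4 a8 dc 3f 4a 83
[4] 0x10->0x01 len=6 : 3f 4a 83 c3 34 db
[5] 0x10->0x0c len=4 : 3f 4a 83 c3
[6] 0x0c->0x06 len=4 : 3f 4a 83 c3
query mem[0x0c]=0x3f, mem[0x03]=0x83, mem[0x07]=0x4a, mem[0x02]=0x4a, mem[0x13]=0xc3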